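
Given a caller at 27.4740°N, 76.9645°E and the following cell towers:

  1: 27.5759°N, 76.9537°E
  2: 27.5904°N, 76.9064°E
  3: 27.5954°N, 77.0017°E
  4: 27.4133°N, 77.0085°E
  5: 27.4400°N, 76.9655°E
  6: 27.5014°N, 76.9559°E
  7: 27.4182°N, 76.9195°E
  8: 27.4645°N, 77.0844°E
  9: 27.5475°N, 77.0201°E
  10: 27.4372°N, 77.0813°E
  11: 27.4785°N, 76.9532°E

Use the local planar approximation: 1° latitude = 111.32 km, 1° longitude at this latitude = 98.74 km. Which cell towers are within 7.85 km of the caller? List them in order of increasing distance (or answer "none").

11, 6, 5, 7

Distances from 27.4740°N, 76.9645°E:
1: √((0.1019·111.32)² + (-0.0108·98.74)²) = √(128.675174 + 1.137192) = 11.3935 km
2: √((0.1164·111.32)² + (-0.0581·98.74)²) = √(167.900642 + 32.910805) = 14.1708 km
3: √((0.1214·111.32)² + (0.0372·98.74)²) = √(182.634899 + 13.491869) = 14.0045 km
4: √((-0.0607·111.32)² + (0.0440·98.74)²) = √(45.658725 + 18.875202) = 8.0333 km
5: √((-0.0340·111.32)² + (0.0010·98.74)²) = √(14.325317 + 0.009750) = 3.7862 km
6: √((0.0274·111.32)² + (-0.0086·98.74)²) = √(9.303525 + 0.721079) = 3.1662 km
7: √((-0.0558·111.32)² + (-0.0450·98.74)²) = √(38.584670 + 19.742915) = 7.6372 km
8: √((-0.0095·111.32)² + (0.1199·98.74)²) = √(1.118391 + 140.160169) = 11.8861 km
9: √((0.0735·111.32)² + (0.0556·98.74)²) = √(66.945451 + 30.139485) = 9.8532 km
10: √((-0.0368·111.32)² + (0.1168·98.74)²) = √(16.781935 + 133.006214) = 12.2388 km
11: √((0.0045·111.32)² + (-0.0113·98.74)²) = √(0.250941 + 1.244925) = 1.2231 km
Threshold 7.85 km: 11 (1.2231 km), 6 (3.1662 km), 5 (3.7862 km), 7 (7.6372 km) are within range.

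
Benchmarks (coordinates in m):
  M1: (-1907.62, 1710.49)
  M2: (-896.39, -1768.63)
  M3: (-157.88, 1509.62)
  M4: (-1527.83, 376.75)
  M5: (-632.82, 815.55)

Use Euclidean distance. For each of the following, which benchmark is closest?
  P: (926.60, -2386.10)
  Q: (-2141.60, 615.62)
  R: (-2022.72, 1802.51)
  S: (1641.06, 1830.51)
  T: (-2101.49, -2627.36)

P→M2; Q→M4; R→M1; S→M3; T→M2

P at (926.60, -2386.10):
  M1: 4981.45 m
  M2: 1924.72 m
  M3: 4043.85 m
  M4: 3695.61 m
  M5: 3561.23 m
  → nearest: M2 (1924.72 m)
Q at (-2141.60, 615.62):
  M1: 1119.59 m
  M2: 2689.83 m
  M3: 2175.86 m
  M4: 658.61 m
  M5: 1521.97 m
  → nearest: M4 (658.61 m)
R at (-2022.72, 1802.51):
  M1: 147.36 m
  M2: 3744.55 m
  M3: 1887.70 m
  M4: 1509.21 m
  M5: 1704.67 m
  → nearest: M1 (147.36 m)
S at (1641.06, 1830.51):
  M1: 3550.71 m
  M2: 4403.69 m
  M3: 1827.34 m
  M4: 3486.44 m
  M5: 2490.12 m
  → nearest: M3 (1827.34 m)
T at (-2101.49, -2627.36):
  M1: 4342.18 m
  M2: 1479.76 m
  M3: 4570.80 m
  M4: 3058.39 m
  M5: 3743.08 m
  → nearest: M2 (1479.76 m)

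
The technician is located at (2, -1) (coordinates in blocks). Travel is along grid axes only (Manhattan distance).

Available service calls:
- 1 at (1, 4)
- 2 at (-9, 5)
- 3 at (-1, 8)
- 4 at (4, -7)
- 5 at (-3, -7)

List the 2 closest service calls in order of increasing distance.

Distances from (2, -1):
1: |-1| + |5| = 1 + 5 = 6 blocks
2: |-11| + |6| = 11 + 6 = 17 blocks
3: |-3| + |9| = 3 + 9 = 12 blocks
4: |2| + |-6| = 2 + 6 = 8 blocks
5: |-5| + |-6| = 5 + 6 = 11 blocks
Sorted: 1 (6 blocks) < 4 (8 blocks) < 5 (11 blocks) < 3 (12 blocks) < …

1, 4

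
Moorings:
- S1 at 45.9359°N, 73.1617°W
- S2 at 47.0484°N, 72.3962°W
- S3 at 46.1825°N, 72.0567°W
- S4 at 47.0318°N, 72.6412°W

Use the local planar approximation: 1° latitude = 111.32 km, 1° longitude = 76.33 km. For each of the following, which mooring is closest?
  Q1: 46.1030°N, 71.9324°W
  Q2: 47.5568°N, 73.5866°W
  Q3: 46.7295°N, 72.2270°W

Q1 at 46.1030°N, 71.9324°W:
  S1: 95.6585 km
  S2: 111.0367 km
  S3: 12.9746 km
  S4: 116.6937 km
  → nearest: S3 (12.9746 km)
Q2 at 47.5568°N, 73.5866°W:
  S1: 183.3302 km
  S2: 107.0473 km
  S3: 192.4629 km
  S4: 92.8601 km
  → nearest: S4 (92.8601 km)
Q3 at 46.7295°N, 72.2270°W:
  S1: 113.5552 km
  S2: 37.7762 km
  S3: 62.2641 km
  S4: 46.1738 km
  → nearest: S2 (37.7762 km)

Q1→S3; Q2→S4; Q3→S2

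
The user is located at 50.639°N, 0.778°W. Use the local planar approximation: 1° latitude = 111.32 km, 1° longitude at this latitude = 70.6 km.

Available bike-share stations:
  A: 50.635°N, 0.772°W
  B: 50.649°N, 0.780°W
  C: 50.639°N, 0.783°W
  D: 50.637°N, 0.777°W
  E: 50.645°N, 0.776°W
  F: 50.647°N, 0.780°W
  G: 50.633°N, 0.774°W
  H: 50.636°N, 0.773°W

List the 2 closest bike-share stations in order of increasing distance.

D, C

Distances from 50.639°N, 0.778°W:
A: 0.615 km
B: 1.122 km
C: 0.353 km
D: 0.234 km
E: 0.683 km
F: 0.902 km
G: 0.725 km
H: 0.486 km
Sorted: D (0.234 km) < C (0.353 km) < H (0.486 km) < A (0.615 km) < …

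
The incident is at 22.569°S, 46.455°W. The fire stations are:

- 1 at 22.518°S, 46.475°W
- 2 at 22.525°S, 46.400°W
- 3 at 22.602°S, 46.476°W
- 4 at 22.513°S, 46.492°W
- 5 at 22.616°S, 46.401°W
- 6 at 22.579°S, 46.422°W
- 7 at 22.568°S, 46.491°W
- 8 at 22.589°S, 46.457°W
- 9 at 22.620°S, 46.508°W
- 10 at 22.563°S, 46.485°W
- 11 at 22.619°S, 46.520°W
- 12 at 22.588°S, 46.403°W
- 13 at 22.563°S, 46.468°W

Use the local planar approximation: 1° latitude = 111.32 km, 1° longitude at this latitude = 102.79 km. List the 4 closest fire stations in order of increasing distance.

13, 8, 10, 6

Distances from 22.569°S, 46.455°W:
1: √((0.051·111.32)² + (-0.020·102.79)²) = √(32.23196 + 4.22631) = 6.038 km
2: √((0.044·111.32)² + (0.055·102.79)²) = √(23.99119 + 31.96150) = 7.480 km
3: √((-0.033·111.32)² + (-0.021·102.79)²) = √(13.49504 + 4.65951) = 4.261 km
4: √((0.056·111.32)² + (-0.037·102.79)²) = √(38.86176 + 14.46456) = 7.302 km
5: √((-0.047·111.32)² + (0.054·102.79)²) = √(27.37424 + 30.80983) = 7.628 km
6: √((-0.010·111.32)² + (0.033·102.79)²) = √(1.23921 + 11.50614) = 3.570 km
7: √((0.001·111.32)² + (-0.036·102.79)²) = √(0.01239 + 13.69326) = 3.702 km
8: √((-0.020·111.32)² + (-0.002·102.79)²) = √(4.95686 + 0.04226) = 2.236 km
9: √((-0.051·111.32)² + (-0.053·102.79)²) = √(32.23196 + 29.67929) = 7.868 km
10: √((0.006·111.32)² + (-0.030·102.79)²) = √(0.44612 + 9.50921) = 3.155 km
11: √((-0.050·111.32)² + (-0.065·102.79)²) = √(30.98036 + 44.64044) = 8.696 km
12: √((-0.019·111.32)² + (0.052·102.79)²) = √(4.47356 + 28.56988) = 5.748 km
13: √((0.006·111.32)² + (-0.013·102.79)²) = √(0.44612 + 1.78562) = 1.494 km
Sorted: 13 (1.494 km) < 8 (2.236 km) < 10 (3.155 km) < 6 (3.570 km) < 7 (3.702 km) < 3 (4.261 km) < …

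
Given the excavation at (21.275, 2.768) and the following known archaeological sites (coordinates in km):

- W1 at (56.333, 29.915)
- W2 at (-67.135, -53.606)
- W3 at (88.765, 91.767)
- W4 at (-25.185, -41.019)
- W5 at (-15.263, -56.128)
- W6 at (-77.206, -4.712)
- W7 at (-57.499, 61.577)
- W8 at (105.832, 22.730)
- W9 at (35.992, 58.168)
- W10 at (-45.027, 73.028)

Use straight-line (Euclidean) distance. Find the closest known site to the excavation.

Distances from (21.275, 2.768):
W1: 44.340 km
W2: 104.854 km
W3: 111.695 km
W4: 63.842 km
W5: 69.309 km
W6: 98.765 km
W7: 98.305 km
W8: 86.881 km
W9: 57.321 km
W10: 96.604 km
Minimum: W1 at 44.340 km.

W1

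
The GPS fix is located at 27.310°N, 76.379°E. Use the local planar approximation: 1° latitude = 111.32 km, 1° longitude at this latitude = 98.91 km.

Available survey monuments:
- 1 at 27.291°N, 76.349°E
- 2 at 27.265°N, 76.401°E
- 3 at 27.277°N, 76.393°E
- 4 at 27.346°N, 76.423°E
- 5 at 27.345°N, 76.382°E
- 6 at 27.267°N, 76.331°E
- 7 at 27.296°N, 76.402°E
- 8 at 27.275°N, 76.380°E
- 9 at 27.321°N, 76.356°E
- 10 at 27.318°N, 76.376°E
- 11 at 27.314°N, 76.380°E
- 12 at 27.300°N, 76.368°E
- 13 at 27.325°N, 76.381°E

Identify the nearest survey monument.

11

Distances from 27.310°N, 76.379°E:
1: √((-0.019·111.32)² + (-0.030·98.91)²) = √(4.47356 + 8.80487) = 3.644 km
2: √((-0.045·111.32)² + (0.022·98.91)²) = √(25.09409 + 4.73506) = 5.462 km
3: √((-0.033·111.32)² + (0.014·98.91)²) = √(13.49504 + 1.91750) = 3.926 km
4: √((0.036·111.32)² + (0.044·98.91)²) = √(16.06022 + 18.94025) = 5.916 km
5: √((0.035·111.32)² + (0.003·98.91)²) = √(15.18037 + 0.08805) = 3.907 km
6: √((-0.043·111.32)² + (-0.048·98.91)²) = √(22.91307 + 22.54047) = 6.742 km
7: √((-0.014·111.32)² + (0.023·98.91)²) = √(2.42886 + 5.17531) = 2.758 km
8: √((-0.035·111.32)² + (0.001·98.91)²) = √(15.18037 + 0.00978) = 3.897 km
9: √((0.011·111.32)² + (-0.023·98.91)²) = √(1.49945 + 5.17531) = 2.584 km
10: √((0.008·111.32)² + (-0.003·98.91)²) = √(0.79310 + 0.08805) = 0.939 km
11: √((0.004·111.32)² + (0.001·98.91)²) = √(0.19827 + 0.00978) = 0.456 km
12: √((-0.010·111.32)² + (-0.011·98.91)²) = √(1.23921 + 1.18377) = 1.557 km
13: √((0.015·111.32)² + (0.002·98.91)²) = √(2.78823 + 0.03913) = 1.681 km
Minimum: 11 at 0.456 km.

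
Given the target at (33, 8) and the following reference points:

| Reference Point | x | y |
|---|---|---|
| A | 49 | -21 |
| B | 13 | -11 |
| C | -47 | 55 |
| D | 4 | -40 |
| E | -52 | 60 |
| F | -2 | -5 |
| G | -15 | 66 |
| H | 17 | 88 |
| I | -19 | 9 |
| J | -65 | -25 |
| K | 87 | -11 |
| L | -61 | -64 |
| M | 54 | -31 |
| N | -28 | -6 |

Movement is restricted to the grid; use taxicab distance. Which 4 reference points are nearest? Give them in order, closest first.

Distances from (33, 8):
A: |16| + |-29| = 16 + 29 = 45
B: |-20| + |-19| = 20 + 19 = 39
C: |-80| + |47| = 80 + 47 = 127
D: |-29| + |-48| = 29 + 48 = 77
E: |-85| + |52| = 85 + 52 = 137
F: |-35| + |-13| = 35 + 13 = 48
G: |-48| + |58| = 48 + 58 = 106
H: |-16| + |80| = 16 + 80 = 96
I: |-52| + |1| = 52 + 1 = 53
J: |-98| + |-33| = 98 + 33 = 131
K: |54| + |-19| = 54 + 19 = 73
L: |-94| + |-72| = 94 + 72 = 166
M: |21| + |-39| = 21 + 39 = 60
N: |-61| + |-14| = 61 + 14 = 75
Sorted: B (39) < A (45) < F (48) < I (53) < M (60) < K (73) < …

B, A, F, I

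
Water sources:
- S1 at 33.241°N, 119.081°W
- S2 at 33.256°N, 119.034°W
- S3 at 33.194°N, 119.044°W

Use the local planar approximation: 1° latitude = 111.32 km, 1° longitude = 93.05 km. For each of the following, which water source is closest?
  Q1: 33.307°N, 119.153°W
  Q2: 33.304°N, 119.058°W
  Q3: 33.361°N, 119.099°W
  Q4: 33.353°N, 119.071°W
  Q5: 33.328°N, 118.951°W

Q1→S1; Q2→S2; Q3→S2; Q4→S2; Q5→S2

Q1 at 33.307°N, 119.153°W:
  S1: 9.943 km
  S2: 12.444 km
  S3: 16.159 km
  → nearest: S1 (9.943 km)
Q2 at 33.304°N, 119.058°W:
  S1: 7.332 km
  S2: 5.791 km
  S3: 12.314 km
  → nearest: S2 (5.791 km)
Q3 at 33.361°N, 119.099°W:
  S1: 13.463 km
  S2: 13.161 km
  S3: 19.282 km
  → nearest: S2 (13.161 km)
Q4 at 33.353°N, 119.071°W:
  S1: 12.503 km
  S2: 11.334 km
  S3: 17.877 km
  → nearest: S2 (11.334 km)
Q5 at 33.328°N, 118.951°W:
  S1: 15.496 km
  S2: 11.130 km
  S3: 17.245 km
  → nearest: S2 (11.130 km)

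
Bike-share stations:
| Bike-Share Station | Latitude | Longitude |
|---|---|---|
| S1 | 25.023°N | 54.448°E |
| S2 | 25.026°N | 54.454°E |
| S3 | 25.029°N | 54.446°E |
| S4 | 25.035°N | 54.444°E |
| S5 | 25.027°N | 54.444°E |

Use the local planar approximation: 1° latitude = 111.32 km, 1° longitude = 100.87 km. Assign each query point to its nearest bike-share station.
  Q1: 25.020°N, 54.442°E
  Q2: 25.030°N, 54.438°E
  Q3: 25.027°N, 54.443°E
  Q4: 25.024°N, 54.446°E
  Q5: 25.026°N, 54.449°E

Q1→S1; Q2→S5; Q3→S5; Q4→S1; Q5→S1

Q1 at 25.020°N, 54.442°E:
  S1: 0.691246 km
  S2: 1.382491 km
  S3: 1.080074 km
  S4: 1.681943 km
  S5: 0.804931 km
  → nearest: S1 (0.691246 km)
Q2 at 25.030°N, 54.438°E:
  S1: 1.274634 km
  S2: 1.674220 km
  S3: 0.814602 km
  S4: 0.822250 km
  S5: 0.691246 km
  → nearest: S5 (0.691246 km)
Q3 at 25.027°N, 54.443°E:
  S1: 0.672788 km
  S2: 1.115140 km
  S3: 0.375688 km
  S4: 0.896254 km
  S5: 0.100870 km
  → nearest: S5 (0.100870 km)
Q4 at 25.024°N, 54.446°E:
  S1: 0.230415 km
  S2: 0.837110 km
  S3: 0.556600 km
  S4: 1.241027 km
  S5: 0.390164 km
  → nearest: S1 (0.230415 km)
Q5 at 25.026°N, 54.449°E:
  S1: 0.348861 km
  S2: 0.504350 km
  S3: 0.450668 km
  S4: 1.121665 km
  S5: 0.516489 km
  → nearest: S1 (0.348861 km)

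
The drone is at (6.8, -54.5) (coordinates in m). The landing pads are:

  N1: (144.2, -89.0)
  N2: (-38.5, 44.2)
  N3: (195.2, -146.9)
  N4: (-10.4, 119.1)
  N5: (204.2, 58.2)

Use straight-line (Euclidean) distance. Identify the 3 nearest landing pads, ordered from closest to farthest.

N2, N1, N4

Distances from (6.8, -54.5):
N1: 141.7 m
N2: 108.6 m
N3: 209.8 m
N4: 174.4 m
N5: 227.3 m
Sorted: N2 (108.6 m) < N1 (141.7 m) < N4 (174.4 m) < N3 (209.8 m) < N5 (227.3 m)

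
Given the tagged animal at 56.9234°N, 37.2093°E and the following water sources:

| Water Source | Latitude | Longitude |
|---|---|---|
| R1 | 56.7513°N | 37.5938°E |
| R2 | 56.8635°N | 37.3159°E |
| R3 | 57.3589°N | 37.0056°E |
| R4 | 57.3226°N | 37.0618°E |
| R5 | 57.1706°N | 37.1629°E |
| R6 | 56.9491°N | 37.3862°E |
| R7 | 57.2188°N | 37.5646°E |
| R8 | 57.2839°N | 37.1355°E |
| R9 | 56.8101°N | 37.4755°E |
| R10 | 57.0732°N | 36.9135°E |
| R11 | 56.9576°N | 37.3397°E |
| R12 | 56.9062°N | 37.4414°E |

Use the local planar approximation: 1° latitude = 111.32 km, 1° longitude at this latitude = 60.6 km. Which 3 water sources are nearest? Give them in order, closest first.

R11, R2, R6

Distances from 56.9234°N, 37.2093°E:
R1: √((-0.1721·111.32)² + (0.3845·60.6)²) = √(367.035554 + 542.922620) = 30.1655 km
R2: √((-0.0599·111.32)² + (0.1066·60.6)²) = √(44.463131 + 41.731083) = 9.2841 km
R3: √((0.4355·111.32)² + (-0.2037·60.6)²) = √(2350.296826 + 152.379767) = 50.0268 km
R4: √((0.3992·111.32)² + (-0.1475·60.6)²) = √(1974.819744 + 79.896782) = 45.3290 km
R5: √((0.2472·111.32)² + (-0.0464·60.6)²) = √(757.257055 + 7.906444) = 27.6616 km
R6: √((0.0257·111.32)² + (0.1769·60.6)²) = √(8.184886 + 114.921402) = 11.0953 km
R7: √((0.2954·111.32)² + (0.3553·60.6)²) = √(1081.352721 + 463.591712) = 39.3058 km
R8: √((0.3605·111.32)² + (-0.0738·60.6)²) = √(1610.485924 + 20.001288) = 40.3793 km
R9: √((-0.1133·111.32)² + (0.2662·60.6)²) = √(159.076569 + 260.232390) = 20.4770 km
R10: √((0.1498·111.32)² + (-0.2958·60.6)²) = √(278.080171 + 321.322833) = 24.4827 km
R11: √((0.0342·111.32)² + (0.1304·60.6)²) = √(14.494345 + 62.445397) = 8.7715 km
R12: √((-0.0172·111.32)² + (0.2321·60.6)²) = √(3.666091 + 197.831539) = 14.1950 km
Sorted: R11 (8.7715 km) < R2 (9.2841 km) < R6 (11.0953 km) < R12 (14.1950 km) < R9 (20.4770 km) < …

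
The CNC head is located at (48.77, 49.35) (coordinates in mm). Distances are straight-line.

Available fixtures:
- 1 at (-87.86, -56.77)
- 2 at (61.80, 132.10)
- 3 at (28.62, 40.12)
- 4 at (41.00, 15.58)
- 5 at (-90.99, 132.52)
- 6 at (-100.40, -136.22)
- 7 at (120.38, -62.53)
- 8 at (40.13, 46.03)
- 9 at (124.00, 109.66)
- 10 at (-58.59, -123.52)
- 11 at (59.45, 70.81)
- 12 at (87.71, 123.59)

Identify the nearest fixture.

Distances from (48.77, 49.35):
1: 173.00 mm
2: 83.77 mm
3: 22.16 mm
4: 34.65 mm
5: 162.63 mm
6: 238.09 mm
7: 132.83 mm
8: 9.26 mm
9: 96.42 mm
10: 203.49 mm
11: 23.97 mm
12: 83.83 mm
Minimum: 8 at 9.26 mm.

8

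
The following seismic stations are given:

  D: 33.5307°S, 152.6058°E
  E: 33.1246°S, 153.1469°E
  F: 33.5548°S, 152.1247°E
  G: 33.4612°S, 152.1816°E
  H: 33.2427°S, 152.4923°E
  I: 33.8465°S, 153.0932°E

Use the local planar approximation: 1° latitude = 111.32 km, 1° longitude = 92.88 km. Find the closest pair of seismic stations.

Pairwise distances:
D–E: 67.5979 km
D–F: 44.7650 km
D–G: 40.1521 km
D–H: 33.7489 km
D–I: 57.3168 km
E–F: 106.3363 km
E–G: 97.1721 km
E–H: 62.2044 km
E–I: 80.5165 km
F–G: 11.6832 km
F–H: 48.7114 km
F–I: 95.6358 km
G–H: 37.7413 km
G–I: 94.9136 km
H–I: 87.3659 km
Closest pair: F–G at 11.6832 km.

F and G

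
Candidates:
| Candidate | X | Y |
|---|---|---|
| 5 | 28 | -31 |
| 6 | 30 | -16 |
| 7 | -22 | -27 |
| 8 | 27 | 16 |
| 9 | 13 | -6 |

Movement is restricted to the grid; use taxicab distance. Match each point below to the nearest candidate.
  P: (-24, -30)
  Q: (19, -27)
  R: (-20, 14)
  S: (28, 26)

P at (-24, -30):
  5: |52| + |-1| = 52 + 1 = 53
  6: |54| + |14| = 54 + 14 = 68
  7: |2| + |3| = 2 + 3 = 5
  8: |51| + |46| = 51 + 46 = 97
  9: |37| + |24| = 37 + 24 = 61
  → nearest: 7 (5)
Q at (19, -27):
  5: |9| + |-4| = 9 + 4 = 13
  6: |11| + |11| = 11 + 11 = 22
  7: |-41| + |0| = 41 + 0 = 41
  8: |8| + |43| = 8 + 43 = 51
  9: |-6| + |21| = 6 + 21 = 27
  → nearest: 5 (13)
R at (-20, 14):
  5: |48| + |-45| = 48 + 45 = 93
  6: |50| + |-30| = 50 + 30 = 80
  7: |-2| + |-41| = 2 + 41 = 43
  8: |47| + |2| = 47 + 2 = 49
  9: |33| + |-20| = 33 + 20 = 53
  → nearest: 7 (43)
S at (28, 26):
  5: |0| + |-57| = 0 + 57 = 57
  6: |2| + |-42| = 2 + 42 = 44
  7: |-50| + |-53| = 50 + 53 = 103
  8: |-1| + |-10| = 1 + 10 = 11
  9: |-15| + |-32| = 15 + 32 = 47
  → nearest: 8 (11)

P→7; Q→5; R→7; S→8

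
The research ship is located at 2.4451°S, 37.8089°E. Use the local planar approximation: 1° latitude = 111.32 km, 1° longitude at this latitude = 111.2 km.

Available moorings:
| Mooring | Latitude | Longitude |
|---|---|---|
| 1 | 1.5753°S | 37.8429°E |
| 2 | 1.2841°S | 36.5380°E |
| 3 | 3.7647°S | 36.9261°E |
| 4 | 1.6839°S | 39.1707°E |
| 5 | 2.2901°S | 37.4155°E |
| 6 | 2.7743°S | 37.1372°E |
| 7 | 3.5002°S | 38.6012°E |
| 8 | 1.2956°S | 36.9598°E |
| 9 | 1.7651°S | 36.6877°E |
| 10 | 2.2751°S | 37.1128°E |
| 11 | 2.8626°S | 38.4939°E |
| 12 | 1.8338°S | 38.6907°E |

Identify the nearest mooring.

Distances from 2.4451°S, 37.8089°E:
1: 96.8999 km
2: 191.5101 km
3: 176.6800 km
4: 173.5282 km
5: 47.0260 km
6: 83.1987 km
7: 146.8252 km
8: 159.0267 km
9: 145.8581 km
10: 79.6861 km
11: 89.2312 km
12: 119.3558 km
Minimum: 5 at 47.0260 km.

5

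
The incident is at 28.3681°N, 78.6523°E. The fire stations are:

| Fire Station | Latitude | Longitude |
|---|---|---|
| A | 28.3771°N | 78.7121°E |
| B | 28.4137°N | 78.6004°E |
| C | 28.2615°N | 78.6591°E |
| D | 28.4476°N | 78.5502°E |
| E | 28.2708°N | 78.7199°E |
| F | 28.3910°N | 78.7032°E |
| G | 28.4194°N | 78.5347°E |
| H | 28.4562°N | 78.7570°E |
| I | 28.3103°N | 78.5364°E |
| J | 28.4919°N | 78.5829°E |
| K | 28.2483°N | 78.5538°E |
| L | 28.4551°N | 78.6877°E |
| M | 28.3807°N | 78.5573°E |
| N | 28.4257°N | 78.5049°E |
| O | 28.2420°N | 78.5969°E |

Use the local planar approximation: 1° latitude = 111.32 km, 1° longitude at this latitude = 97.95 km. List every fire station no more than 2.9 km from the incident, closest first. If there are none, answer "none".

none

Distances from 28.3681°N, 78.6523°E:
A: √((0.0090·111.32)² + (0.0598·97.95)²) = √(1.003764 + 34.309252) = 5.9425 km
B: √((0.0456·111.32)² + (-0.0519·97.95)²) = √(25.767725 + 25.843040) = 7.1841 km
C: √((-0.1066·111.32)² + (0.0068·97.95)²) = √(140.818854 + 0.443636) = 11.8854 km
D: √((0.0795·111.32)² + (-0.1021·97.95)²) = √(78.321438 + 100.013900) = 13.3542 km
E: √((-0.0973·111.32)² + (0.0676·97.95)²) = √(117.320006 + 43.843203) = 12.6950 km
F: √((0.0229·111.32)² + (0.0509·97.95)²) = √(6.498563 + 24.856756) = 5.5996 km
G: √((0.0513·111.32)² + (-0.1176·97.95)²) = √(32.612277 + 132.685518) = 12.8568 km
H: √((0.0881·111.32)² + (0.1047·97.95)²) = √(96.182976 + 105.172511) = 14.1900 km
I: √((-0.0578·111.32)² + (-0.1159·97.95)²) = √(41.400165 + 128.877099) = 13.0490 km
J: √((0.1238·111.32)² + (-0.0694·97.95)²) = √(189.927427 + 46.209133) = 15.3667 km
K: √((-0.1198·111.32)² + (-0.0985·97.95)²) = √(177.852523 + 93.085351) = 16.4602 km
L: √((0.0870·111.32)² + (0.0354·97.95)²) = √(93.796126 + 12.023071) = 10.2868 km
M: √((0.0126·111.32)² + (-0.0950·97.95)²) = √(1.967377 + 86.587678) = 9.4104 km
N: √((0.0576·111.32)² + (-0.1474·97.95)²) = √(41.114154 + 208.450935) = 15.7976 km
O: √((-0.1261·111.32)² + (-0.0554·97.95)²) = √(197.050059 + 29.446143) = 15.0498 km
Threshold 2.9 km: none within range.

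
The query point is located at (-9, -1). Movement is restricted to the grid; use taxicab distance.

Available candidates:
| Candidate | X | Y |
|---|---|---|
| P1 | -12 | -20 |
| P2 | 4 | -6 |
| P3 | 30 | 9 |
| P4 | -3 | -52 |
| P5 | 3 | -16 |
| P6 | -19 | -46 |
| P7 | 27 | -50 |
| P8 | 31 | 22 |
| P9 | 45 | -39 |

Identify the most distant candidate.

P9

Distances from (-9, -1):
P1: |-3| + |-19| = 3 + 19 = 22
P2: |13| + |-5| = 13 + 5 = 18
P3: |39| + |10| = 39 + 10 = 49
P4: |6| + |-51| = 6 + 51 = 57
P5: |12| + |-15| = 12 + 15 = 27
P6: |-10| + |-45| = 10 + 45 = 55
P7: |36| + |-49| = 36 + 49 = 85
P8: |40| + |23| = 40 + 23 = 63
P9: |54| + |-38| = 54 + 38 = 92
Maximum: P9 at 92.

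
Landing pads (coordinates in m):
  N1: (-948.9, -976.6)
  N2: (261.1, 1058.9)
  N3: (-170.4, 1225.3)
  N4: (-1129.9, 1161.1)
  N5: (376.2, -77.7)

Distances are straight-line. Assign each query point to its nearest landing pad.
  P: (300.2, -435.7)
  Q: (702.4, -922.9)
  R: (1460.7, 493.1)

P at (300.2, -435.7):
  N1: √((-1249.1)² + (-540.9)²) = √(1560250.810 + 292572.810) = 1361.2 m
  N2: √((-39.1)² + (1494.6)²) = √(1528.810 + 2233829.160) = 1495.1 m
  N3: √((-470.6)² + (1661.0)²) = √(221464.360 + 2758921.000) = 1726.4 m
  N4: √((-1430.1)² + (1596.8)²) = √(2045186.010 + 2549770.240) = 2143.6 m
  N5: √((76.0)² + (358.0)²) = √(5776.000 + 128164.000) = 366.0 m
  → nearest: N5 (366.0 m)
Q at (702.4, -922.9):
  N1: √((-1651.3)² + (-53.7)²) = √(2726791.690 + 2883.690) = 1652.2 m
  N2: √((-441.3)² + (1981.8)²) = √(194745.690 + 3927531.240) = 2030.3 m
  N3: √((-872.8)² + (2148.2)²) = √(761779.840 + 4614763.240) = 2318.7 m
  N4: √((-1832.3)² + (2084.0)²) = √(3357323.290 + 4343056.000) = 2775.0 m
  N5: √((-326.2)² + (845.2)²) = √(106406.440 + 714363.040) = 906.0 m
  → nearest: N5 (906.0 m)
R at (1460.7, 493.1):
  N1: √((-2409.6)² + (-1469.7)²) = √(5806172.160 + 2160018.090) = 2822.4 m
  N2: √((-1199.6)² + (565.8)²) = √(1439040.160 + 320129.640) = 1326.3 m
  N3: √((-1631.1)² + (732.2)²) = √(2660487.210 + 536116.840) = 1787.9 m
  N4: √((-2590.6)² + (668.0)²) = √(6711208.360 + 446224.000) = 2675.3 m
  N5: √((-1084.5)² + (-570.8)²) = √(1176140.250 + 325812.640) = 1225.5 m
  → nearest: N5 (1225.5 m)

P→N5; Q→N5; R→N5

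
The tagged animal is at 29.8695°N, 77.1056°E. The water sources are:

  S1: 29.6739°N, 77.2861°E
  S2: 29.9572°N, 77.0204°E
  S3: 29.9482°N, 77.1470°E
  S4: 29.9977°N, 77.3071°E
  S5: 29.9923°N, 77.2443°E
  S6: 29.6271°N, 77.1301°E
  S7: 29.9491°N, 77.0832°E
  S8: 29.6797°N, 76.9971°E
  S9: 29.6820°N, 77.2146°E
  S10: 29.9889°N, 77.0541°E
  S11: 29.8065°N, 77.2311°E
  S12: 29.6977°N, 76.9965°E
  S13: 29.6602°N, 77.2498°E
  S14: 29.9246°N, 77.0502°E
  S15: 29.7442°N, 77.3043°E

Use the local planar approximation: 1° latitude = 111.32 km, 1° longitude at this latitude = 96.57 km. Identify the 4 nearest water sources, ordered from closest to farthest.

S14, S7, S3, S2

Distances from 29.8695°N, 77.1056°E:
S1: 27.8918 km
S2: 12.7674 km
S3: 9.6300 km
S4: 24.1312 km
S5: 19.1384 km
S6: 27.0875 km
S7: 9.1213 km
S8: 23.5839 km
S9: 23.3765 km
S10: 14.1916 km
S11: 14.0024 km
S12: 21.8348 km
S13: 27.1436 km
S14: 8.1391 km
S15: 23.7225 km
Sorted: S14 (8.1391 km) < S7 (9.1213 km) < S3 (9.6300 km) < S2 (12.7674 km) < S11 (14.0024 km) < S10 (14.1916 km) < …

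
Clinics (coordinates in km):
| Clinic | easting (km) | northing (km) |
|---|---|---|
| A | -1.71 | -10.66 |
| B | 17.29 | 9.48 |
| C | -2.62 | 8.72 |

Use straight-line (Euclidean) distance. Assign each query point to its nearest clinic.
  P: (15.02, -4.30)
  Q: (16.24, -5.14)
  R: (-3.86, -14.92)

P→B; Q→B; R→A

P at (15.02, -4.30):
  A: 17.90 km
  B: 13.97 km
  C: 21.92 km
  → nearest: B (13.97 km)
Q at (16.24, -5.14):
  A: 18.78 km
  B: 14.66 km
  C: 23.41 km
  → nearest: B (14.66 km)
R at (-3.86, -14.92):
  A: 4.77 km
  B: 32.29 km
  C: 23.67 km
  → nearest: A (4.77 km)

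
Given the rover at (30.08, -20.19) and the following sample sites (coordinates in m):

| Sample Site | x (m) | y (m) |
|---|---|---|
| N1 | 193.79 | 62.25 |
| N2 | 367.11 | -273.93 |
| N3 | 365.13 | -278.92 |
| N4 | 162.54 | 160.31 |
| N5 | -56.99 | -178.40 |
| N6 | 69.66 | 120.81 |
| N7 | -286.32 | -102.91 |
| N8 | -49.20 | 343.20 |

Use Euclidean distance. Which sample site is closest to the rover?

Distances from (30.08, -20.19):
N1: √((163.71)² + (82.44)²) = √(26800.9641 + 6796.3536) = 183.30 m
N2: √((337.03)² + (-253.74)²) = √(113589.2209 + 64383.9876) = 421.87 m
N3: √((335.05)² + (-258.73)²) = √(112258.5025 + 66941.2129) = 423.32 m
N4: √((132.46)² + (180.50)²) = √(17545.6516 + 32580.2500) = 223.89 m
N5: √((-87.07)² + (-158.21)²) = √(7581.1849 + 25030.4041) = 180.59 m
N6: √((39.58)² + (141.00)²) = √(1566.5764 + 19881.0000) = 146.45 m
N7: √((-316.40)² + (-82.72)²) = √(100108.9600 + 6842.5984) = 327.03 m
N8: √((-79.28)² + (363.39)²) = √(6285.3184 + 132052.2921) = 371.94 m
Minimum: N6 at 146.45 m.

N6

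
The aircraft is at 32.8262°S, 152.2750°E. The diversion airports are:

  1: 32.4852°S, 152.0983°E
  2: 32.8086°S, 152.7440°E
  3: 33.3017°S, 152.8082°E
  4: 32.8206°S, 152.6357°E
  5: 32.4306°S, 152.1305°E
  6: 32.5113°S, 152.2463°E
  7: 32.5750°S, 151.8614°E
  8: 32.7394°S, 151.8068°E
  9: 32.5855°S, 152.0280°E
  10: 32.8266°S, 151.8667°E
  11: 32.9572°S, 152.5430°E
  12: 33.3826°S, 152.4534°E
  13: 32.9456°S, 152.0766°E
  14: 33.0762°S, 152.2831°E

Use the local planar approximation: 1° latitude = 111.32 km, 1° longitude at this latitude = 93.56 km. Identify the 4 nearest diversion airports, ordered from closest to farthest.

Distances from 32.8262°S, 152.2750°E:
1: √((0.3410·111.32)² + (-0.1767·93.56)²) = √(1440.970710 + 273.308743) = 41.4039 km
2: √((0.0176·111.32)² + (0.4690·93.56)²) = √(3.838590 + 1925.422807) = 43.9234 km
3: √((-0.4755·111.32)² + (0.5332·93.56)²) = √(2801.866495 + 2488.632152) = 72.7358 km
4: √((0.0056·111.32)² + (0.3607·93.56)²) = √(0.388618 + 1138.866218) = 33.7528 km
5: √((0.3956·111.32)² + (-0.1445·93.56)²) = √(1939.362355 + 182.774717) = 46.0667 km
6: √((0.3149·111.32)² + (-0.0287·93.56)²) = √(1228.829749 + 7.210149) = 35.1574 km
7: √((0.2512·111.32)² + (-0.4136·93.56)²) = √(781.962030 + 1497.412611) = 47.7428 km
8: √((0.0868·111.32)² + (-0.4682·93.56)²) = √(93.365375 + 1918.859802) = 44.8578 km
9: √((0.2407·111.32)² + (-0.2470·93.56)²) = √(717.957234 + 534.040671) = 35.3836 km
10: √((-0.0004·111.32)² + (-0.4083·93.56)²) = √(0.001983 + 1459.281868) = 38.2006 km
11: √((-0.1310·111.32)² + (0.2680·93.56)²) = √(212.661556 + 628.709488) = 29.0064 km
12: √((-0.5564·111.32)² + (0.1784·93.56)²) = √(3836.371341 + 278.592953) = 64.1480 km
13: √((-0.1194·111.32)² + (-0.1984·93.56)²) = √(176.666843 + 344.559130) = 22.8304 km
14: √((-0.2500·111.32)² + (0.0081·93.56)²) = √(774.508900 + 0.574315) = 27.8403 km
Sorted: 13 (22.8304 km) < 14 (27.8403 km) < 11 (29.0064 km) < 4 (33.7528 km) < 6 (35.1574 km) < 9 (35.3836 km) < …

13, 14, 11, 4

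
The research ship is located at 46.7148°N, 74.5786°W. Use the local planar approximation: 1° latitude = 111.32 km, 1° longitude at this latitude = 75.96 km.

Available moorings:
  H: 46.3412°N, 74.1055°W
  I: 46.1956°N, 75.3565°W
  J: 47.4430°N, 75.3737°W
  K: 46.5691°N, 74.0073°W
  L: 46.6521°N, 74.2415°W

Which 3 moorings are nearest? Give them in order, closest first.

Distances from 46.7148°N, 74.5786°W:
H: 54.9646 km
I: 82.6564 km
J: 101.0886 km
K: 46.3279 km
L: 26.5404 km
Sorted: L (26.5404 km) < K (46.3279 km) < H (54.9646 km) < I (82.6564 km) < J (101.0886 km)

L, K, H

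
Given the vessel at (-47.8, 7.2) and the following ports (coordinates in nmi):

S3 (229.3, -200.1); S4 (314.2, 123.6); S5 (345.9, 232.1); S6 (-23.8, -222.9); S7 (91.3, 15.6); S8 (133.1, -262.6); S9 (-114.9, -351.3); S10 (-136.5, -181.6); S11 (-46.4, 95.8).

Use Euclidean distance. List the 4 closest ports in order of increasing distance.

S11, S7, S10, S6

Distances from (-47.8, 7.2):
S3: √((277.1)² + (-207.3)²) = √(76784.410 + 42973.290) = 346.1 nmi
S4: √((362.0)² + (116.4)²) = √(131044.000 + 13548.960) = 380.3 nmi
S5: √((393.7)² + (224.9)²) = √(154999.690 + 50580.010) = 453.4 nmi
S6: √((24.0)² + (-230.1)²) = √(576.000 + 52946.010) = 231.3 nmi
S7: √((139.1)² + (8.4)²) = √(19348.810 + 70.560) = 139.4 nmi
S8: √((180.9)² + (-269.8)²) = √(32724.810 + 72792.040) = 324.8 nmi
S9: √((-67.1)² + (-358.5)²) = √(4502.410 + 128522.250) = 364.7 nmi
S10: √((-88.7)² + (-188.8)²) = √(7867.690 + 35645.440) = 208.6 nmi
S11: √((1.4)² + (88.6)²) = √(1.960 + 7849.960) = 88.6 nmi
Sorted: S11 (88.6 nmi) < S7 (139.4 nmi) < S10 (208.6 nmi) < S6 (231.3 nmi) < S8 (324.8 nmi) < S3 (346.1 nmi) < …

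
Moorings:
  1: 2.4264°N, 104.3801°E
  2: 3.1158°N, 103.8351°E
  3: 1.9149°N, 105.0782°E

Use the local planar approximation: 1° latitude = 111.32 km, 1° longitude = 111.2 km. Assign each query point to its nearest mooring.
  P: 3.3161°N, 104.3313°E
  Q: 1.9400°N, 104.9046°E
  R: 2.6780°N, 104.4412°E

P→2; Q→3; R→1

P at 3.3161°N, 104.3313°E:
  1: √((-0.8897·111.32)² + (0.0488·111.2)²) = √(9809.199706 + 29.447553) = 99.1900 km
  2: √((-0.2003·111.32)² + (-0.4962·111.2)²) = √(497.173868 + 3044.549885) = 59.5124 km
  3: √((-1.4012·111.32)² + (0.7469·111.2)²) = √(24330.254547 + 6898.179536) = 176.7157 km
  → nearest: 2 (59.5124 km)
Q at 1.9400°N, 104.9046°E:
  1: √((0.4864·111.32)² + (-0.5245·111.2)²) = √(2931.794514 + 3401.735635) = 79.5835 km
  2: √((1.1758·111.32)² + (-1.0695·111.2)²) = √(17132.206760 + 14143.964327) = 176.8507 km
  3: √((-0.0251·111.32)² + (0.1736·111.2)²) = √(7.807174 + 372.656771) = 19.5055 km
  → nearest: 3 (19.5055 km)
R at 2.6780°N, 104.4412°E:
  1: √((-0.2516·111.32)² + (-0.0611·111.2)²) = √(784.454338 + 46.162784) = 28.8204 km
  2: √((0.4378·111.32)² + (-0.6061·111.2)²) = √(2375.187559 + 4542.533539) = 83.1728 km
  3: √((-0.7631·111.32)² + (0.6370·111.2)²) = √(7216.212314 + 5017.512223) = 110.6062 km
  → nearest: 1 (28.8204 km)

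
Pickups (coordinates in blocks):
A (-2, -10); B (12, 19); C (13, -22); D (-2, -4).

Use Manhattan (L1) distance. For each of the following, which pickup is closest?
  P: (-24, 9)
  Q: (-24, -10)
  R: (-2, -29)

P→D; Q→A; R→A

P at (-24, 9):
  A: 41 blocks
  B: 46 blocks
  C: 68 blocks
  D: 35 blocks
  → nearest: D (35 blocks)
Q at (-24, -10):
  A: 22 blocks
  B: 65 blocks
  C: 49 blocks
  D: 28 blocks
  → nearest: A (22 blocks)
R at (-2, -29):
  A: 19 blocks
  B: 62 blocks
  C: 22 blocks
  D: 25 blocks
  → nearest: A (19 blocks)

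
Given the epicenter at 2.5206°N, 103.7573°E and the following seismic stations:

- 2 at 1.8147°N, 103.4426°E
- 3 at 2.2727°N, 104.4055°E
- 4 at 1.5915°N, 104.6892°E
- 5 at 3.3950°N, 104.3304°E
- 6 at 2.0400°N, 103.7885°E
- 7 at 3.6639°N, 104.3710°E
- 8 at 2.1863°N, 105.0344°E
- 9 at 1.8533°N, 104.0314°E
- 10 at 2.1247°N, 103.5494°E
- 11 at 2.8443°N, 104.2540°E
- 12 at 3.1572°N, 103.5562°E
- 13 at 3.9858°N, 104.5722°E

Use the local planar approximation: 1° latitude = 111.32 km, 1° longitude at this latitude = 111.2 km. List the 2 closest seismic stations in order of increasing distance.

10, 6

Distances from 2.5206°N, 103.7573°E:
2: 86.0207 km
3: 77.1820 km
4: 146.4098 km
5: 116.3446 km
6: 53.6128 km
7: 144.4139 km
8: 146.8085 km
9: 80.2939 km
10: 49.7671 km
11: 65.9481 km
12: 74.3109 km
13: 186.5878 km
Sorted: 10 (49.7671 km) < 6 (53.6128 km) < 11 (65.9481 km) < 12 (74.3109 km) < …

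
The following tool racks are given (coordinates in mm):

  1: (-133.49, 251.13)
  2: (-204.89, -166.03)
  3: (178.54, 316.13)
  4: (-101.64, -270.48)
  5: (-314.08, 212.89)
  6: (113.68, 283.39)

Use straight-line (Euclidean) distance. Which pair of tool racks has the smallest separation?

Pairwise distances:
1–2: √((-71.40)² + (-417.16)²) = √(5097.9600 + 174022.4656) = 423.23 mm
1–3: √((312.03)² + (65.00)²) = √(97362.7209 + 4225.0000) = 318.73 mm
1–4: √((31.85)² + (-521.61)²) = √(1014.4225 + 272076.9921) = 522.58 mm
1–5: √((-180.59)² + (-38.24)²) = √(32612.7481 + 1462.2976) = 184.59 mm
1–6: √((247.17)² + (32.26)²) = √(61093.0089 + 1040.7076) = 249.27 mm
2–3: √((383.43)² + (482.16)²) = √(147018.5649 + 232478.2656) = 616.03 mm
2–4: √((103.25)² + (-104.45)²) = √(10660.5625 + 10909.8025) = 146.87 mm
2–5: √((-109.19)² + (378.92)²) = √(11922.4561 + 143580.3664) = 394.34 mm
2–6: √((318.57)² + (449.42)²) = √(101486.8449 + 201978.3364) = 550.88 mm
3–4: √((-280.18)² + (-586.61)²) = √(78500.8324 + 344111.2921) = 650.09 mm
3–5: √((-492.62)² + (-103.24)²) = √(242674.4644 + 10658.4976) = 503.32 mm
3–6: √((-64.86)² + (-32.74)²) = √(4206.8196 + 1071.9076) = 72.65 mm
4–5: √((-212.44)² + (483.37)²) = √(45130.7536 + 233646.5569) = 527.99 mm
4–6: √((215.32)² + (553.87)²) = √(46362.7024 + 306771.9769) = 594.25 mm
5–6: √((427.76)² + (70.50)²) = √(182978.6176 + 4970.2500) = 433.53 mm
Closest pair: 3–6 at 72.65 mm.

3 and 6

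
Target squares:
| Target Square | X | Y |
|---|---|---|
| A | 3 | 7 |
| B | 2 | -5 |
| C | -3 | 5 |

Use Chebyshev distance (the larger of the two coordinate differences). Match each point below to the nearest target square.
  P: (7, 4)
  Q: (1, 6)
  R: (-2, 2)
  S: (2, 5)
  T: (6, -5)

P at (7, 4):
  A: 4
  B: 9
  C: 10
  → nearest: A (4)
Q at (1, 6):
  A: 2
  B: 11
  C: 4
  → nearest: A (2)
R at (-2, 2):
  A: 5
  B: 7
  C: 3
  → nearest: C (3)
S at (2, 5):
  A: 2
  B: 10
  C: 5
  → nearest: A (2)
T at (6, -5):
  A: 12
  B: 4
  C: 10
  → nearest: B (4)

P→A; Q→A; R→C; S→A; T→B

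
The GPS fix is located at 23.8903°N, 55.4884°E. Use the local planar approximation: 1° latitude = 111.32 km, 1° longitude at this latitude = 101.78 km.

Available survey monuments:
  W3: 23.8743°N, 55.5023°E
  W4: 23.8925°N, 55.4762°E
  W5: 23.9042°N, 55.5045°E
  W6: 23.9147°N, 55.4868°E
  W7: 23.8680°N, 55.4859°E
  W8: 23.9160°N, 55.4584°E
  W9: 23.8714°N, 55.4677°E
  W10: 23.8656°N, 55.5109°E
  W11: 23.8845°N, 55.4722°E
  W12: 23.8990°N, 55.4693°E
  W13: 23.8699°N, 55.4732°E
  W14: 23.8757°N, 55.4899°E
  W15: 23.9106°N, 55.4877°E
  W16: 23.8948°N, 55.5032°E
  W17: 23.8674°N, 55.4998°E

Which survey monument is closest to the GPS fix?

Distances from 23.8903°N, 55.4884°E:
W3: √((-0.0160·111.32)² + (0.0139·101.78)²) = √(3.172388 + 2.001495) = 2.2746 km
W4: √((0.0022·111.32)² + (-0.0122·101.78)²) = √(0.059978 + 1.541859) = 1.2656 km
W5: √((0.0139·111.32)² + (0.0161·101.78)²) = √(2.394286 + 2.685200) = 2.2538 km
W6: √((0.0244·111.32)² + (-0.0016·101.78)²) = √(7.377786 + 0.026519) = 2.7211 km
W7: √((-0.0223·111.32)² + (-0.0025·101.78)²) = √(6.162488 + 0.064745) = 2.4954 km
W8: √((0.0257·111.32)² + (-0.0300·101.78)²) = √(8.184886 + 9.323252) = 4.1843 km
W9: √((-0.0189·111.32)² + (-0.0207·101.78)²) = √(4.426597 + 4.438800) = 2.9775 km
W10: √((-0.0247·111.32)² + (0.0225·101.78)²) = √(7.560322 + 5.244329) = 3.5784 km
W11: √((-0.0058·111.32)² + (-0.0162·101.78)²) = √(0.416872 + 2.718660) = 1.7707 km
W12: √((0.0087·111.32)² + (-0.0191·101.78)²) = √(0.937961 + 3.779128) = 2.1719 km
W13: √((-0.0204·111.32)² + (-0.0152·101.78)²) = √(5.157114 + 2.393382) = 2.7478 km
W14: √((-0.0146·111.32)² + (0.0015·101.78)²) = √(2.641509 + 0.023308) = 1.6324 km
W15: √((0.0203·111.32)² + (-0.0007·101.78)²) = √(5.106678 + 0.005076) = 2.2609 km
W16: √((0.0045·111.32)² + (0.0148·101.78)²) = √(0.250941 + 2.269072) = 1.5875 km
W17: √((-0.0229·111.32)² + (0.0114·101.78)²) = √(6.498563 + 1.346278) = 2.8009 km
Minimum: W4 at 1.2656 km.

W4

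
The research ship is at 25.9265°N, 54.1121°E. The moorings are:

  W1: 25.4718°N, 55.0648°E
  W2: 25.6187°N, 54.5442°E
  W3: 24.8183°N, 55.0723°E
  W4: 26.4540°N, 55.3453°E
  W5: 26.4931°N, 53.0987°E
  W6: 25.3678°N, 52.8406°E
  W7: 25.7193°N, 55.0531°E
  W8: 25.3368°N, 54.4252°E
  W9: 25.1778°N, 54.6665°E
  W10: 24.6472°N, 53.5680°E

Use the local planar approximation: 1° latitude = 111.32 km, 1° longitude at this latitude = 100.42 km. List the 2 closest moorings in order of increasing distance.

W2, W8

Distances from 25.9265°N, 54.1121°E:
W1: √((-0.4547·111.32)² + (0.9527·100.42)²) = √(2562.101341 + 9152.774540) = 108.2353 km
W2: √((-0.3078·111.32)² + (0.4321·100.42)²) = √(1174.041980 + 1882.820710) = 55.2889 km
W3: √((-1.1082·111.32)² + (0.9602·100.42)²) = √(15218.879801 + 9297.449697) = 156.5769 km
W4: √((0.5275·111.32)² + (1.2332·100.42)²) = √(3448.191074 + 15335.836374) = 137.0548 km
W5: √((0.5666·111.32)² + (-1.0134·100.42)²) = √(3978.318375 + 10356.243042) = 119.7270 km
W6: √((-0.5587·111.32)² + (-1.2715·100.42)²) = √(3868.153840 + 16303.211517) = 142.0259 km
W7: √((-0.2072·111.32)² + (0.9410·100.42)²) = √(532.017475 + 8929.346603) = 97.2695 km
W8: √((-0.5897·111.32)² + (0.3131·100.42)²) = √(4309.319066 + 988.568048) = 72.7866 km
W9: √((-0.7487·111.32)² + (0.5544·100.42)²) = √(6946.436365 + 3099.466004) = 100.2292 km
W10: √((-1.2793·111.32)² + (-0.5441·100.42)²) = √(20281.085461 + 2985.368086) = 152.5335 km
Sorted: W2 (55.2889 km) < W8 (72.7866 km) < W7 (97.2695 km) < W9 (100.2292 km) < …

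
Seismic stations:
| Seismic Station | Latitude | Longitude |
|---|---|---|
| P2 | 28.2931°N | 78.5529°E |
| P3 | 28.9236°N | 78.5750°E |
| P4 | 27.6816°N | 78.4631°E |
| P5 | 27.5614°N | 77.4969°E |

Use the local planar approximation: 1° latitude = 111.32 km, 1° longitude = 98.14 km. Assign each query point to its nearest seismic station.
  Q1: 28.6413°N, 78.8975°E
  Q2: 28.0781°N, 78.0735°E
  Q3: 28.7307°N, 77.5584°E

Q1 at 28.6413°N, 78.8975°E:
  P2: √((-0.3482·111.32)² + (-0.3446·98.14)²) = √(1502.463495 + 1143.727737) = 51.4411 km
  P3: √((0.2823·111.32)² + (-0.3225·98.14)²) = √(987.570598 + 1001.731995) = 44.6016 km
  P4: √((-0.9597·111.32)² + (-0.4344·98.14)²) = √(11413.461677 + 1817.488788) = 115.0259 km
  P5: √((-1.0799·111.32)² + (-1.4006·98.14)²) = √(14451.518317 + 18893.845135) = 182.6071 km
  → nearest: P3 (44.6016 km)
Q2 at 28.0781°N, 78.0735°E:
  P2: √((0.2150·111.32)² + (0.4794·98.14)²) = √(572.826782 + 2213.544038) = 52.7861 km
  P3: √((0.8455·111.32)² + (0.5015·98.14)²) = √(8858.773936 + 2422.333760) = 106.2126 km
  P4: √((-0.3965·111.32)² + (0.3896·98.14)²) = √(1948.196589 + 1461.941531) = 58.3964 km
  P5: √((-0.5167·111.32)² + (-0.5766·98.14)²) = √(3308.440423 + 3202.147872) = 80.6882 km
  → nearest: P2 (52.7861 km)
Q3 at 28.7307°N, 77.5584°E:
  P2: √((-0.4376·111.32)² + (0.9945·98.14)²) = √(2373.017943 + 9525.804896) = 109.0817 km
  P3: √((0.1929·111.32)² + (1.0166·98.14)²) = √(461.116699 + 9953.878104) = 102.0539 km
  P4: √((-1.0491·111.32)² + (0.9047·98.14)²) = √(13638.925884 + 7883.177183) = 146.7041 km
  P5: √((-1.1693·111.32)² + (-0.0615·98.14)²) = √(16943.311474 + 36.428588) = 130.3063 km
  → nearest: P3 (102.0539 km)

Q1→P3; Q2→P2; Q3→P3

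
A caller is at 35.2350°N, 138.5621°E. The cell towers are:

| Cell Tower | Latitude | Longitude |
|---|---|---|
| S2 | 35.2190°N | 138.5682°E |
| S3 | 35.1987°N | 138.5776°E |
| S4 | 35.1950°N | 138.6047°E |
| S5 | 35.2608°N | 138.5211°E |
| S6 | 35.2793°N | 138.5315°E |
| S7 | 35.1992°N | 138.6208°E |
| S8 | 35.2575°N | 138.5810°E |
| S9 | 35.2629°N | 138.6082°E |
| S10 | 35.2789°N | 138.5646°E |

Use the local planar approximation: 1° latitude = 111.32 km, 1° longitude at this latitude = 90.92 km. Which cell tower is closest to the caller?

Distances from 35.2350°N, 138.5621°E:
S2: √((-0.0160·111.32)² + (0.0061·90.92)²) = √(3.172388 + 0.307594) = 1.8655 km
S3: √((-0.0363·111.32)² + (0.0155·90.92)²) = √(16.329002 + 1.986014) = 4.2796 km
S4: √((-0.0400·111.32)² + (0.0426·90.92)²) = √(19.827428 + 15.001616) = 5.9016 km
S5: √((0.0258·111.32)² + (-0.0410·90.92)²) = √(8.248706 + 13.895896) = 4.7058 km
S6: √((0.0443·111.32)² + (-0.0306·90.92)²) = √(24.319456 + 7.740370) = 5.6621 km
S7: √((-0.0358·111.32)² + (0.0587·90.92)²) = √(15.882265 + 28.483612) = 6.6608 km
S8: √((0.0225·111.32)² + (0.0189·90.92)²) = √(6.273522 + 2.952857) = 3.0375 km
S9: √((0.0279·111.32)² + (0.0461·90.92)²) = √(9.646168 + 17.567935) = 5.2167 km
S10: √((0.0439·111.32)² + (0.0025·90.92)²) = √(23.882261 + 0.051665) = 4.8922 km
Minimum: S2 at 1.8655 km.

S2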